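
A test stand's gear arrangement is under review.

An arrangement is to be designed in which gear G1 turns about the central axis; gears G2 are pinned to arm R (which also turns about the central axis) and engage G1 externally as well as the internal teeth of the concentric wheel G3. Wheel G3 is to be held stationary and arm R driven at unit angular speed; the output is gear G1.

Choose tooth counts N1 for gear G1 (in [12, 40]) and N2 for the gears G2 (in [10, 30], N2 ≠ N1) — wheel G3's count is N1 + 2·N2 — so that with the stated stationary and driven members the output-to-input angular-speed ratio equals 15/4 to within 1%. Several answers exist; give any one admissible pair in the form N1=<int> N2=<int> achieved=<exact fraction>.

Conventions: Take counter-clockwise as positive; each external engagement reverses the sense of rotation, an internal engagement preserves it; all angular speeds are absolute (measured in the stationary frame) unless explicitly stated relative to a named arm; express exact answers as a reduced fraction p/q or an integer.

N1=16 N2=14 achieved=15/4

class = planetary set [ratio 15/4 wanted; Willis about the carrier]
Willis with ω_ring = 0: ω_sun/ω_arm = (N1+N3)/N1; set equal to 15/4  ⇒  N3/N1 = 15/4 − 1 = 11/4
N3 = N1 + 2·N2  ⇒  N2/N1 = (N3/N1 − 1)/2 = (11/4 − 1)/2 = 7/8
smallest multiple with N1 ≥ 12 and N2 ≥ 10: k = 2  ⇒  N1 = 2·8 = 16, N2 = 2·7 = 14 (N1 ≤ 40, N2 ≤ 30, N2 ≠ N1 ✓), N3 = 16 + 2·14 = 44
check: (N1+N3)/N1 with N1 = 16, N3 = 44 gives 15/4; |achieved − target| = 0 ≤ 3/80 ✓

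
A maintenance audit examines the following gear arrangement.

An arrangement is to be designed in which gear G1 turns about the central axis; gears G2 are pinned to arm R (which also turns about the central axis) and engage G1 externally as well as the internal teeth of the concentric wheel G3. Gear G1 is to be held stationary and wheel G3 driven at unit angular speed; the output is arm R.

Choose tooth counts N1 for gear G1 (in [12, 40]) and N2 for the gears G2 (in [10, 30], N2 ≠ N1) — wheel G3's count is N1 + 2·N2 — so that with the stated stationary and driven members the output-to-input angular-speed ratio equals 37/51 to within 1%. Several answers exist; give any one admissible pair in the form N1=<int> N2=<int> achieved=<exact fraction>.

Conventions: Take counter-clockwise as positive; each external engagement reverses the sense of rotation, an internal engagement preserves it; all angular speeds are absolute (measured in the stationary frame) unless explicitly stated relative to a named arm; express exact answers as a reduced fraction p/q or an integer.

planetary set to be sized for 37/51 (Willis relation)
Willis with ω_sun = 0: ω_arm/ω_ring = N3/(N1+N3); set equal to 37/51  ⇒  N3/N1 = (37/51)/(1 − 37/51) = 37/14
N3 = N1 + 2·N2  ⇒  N2/N1 = (N3/N1 − 1)/2 = (37/14 − 1)/2 = 23/28
smallest multiple with N1 ≥ 12 and N2 ≥ 10: k = 1  ⇒  N1 = 1·28 = 28, N2 = 1·23 = 23 (N1 ≤ 40, N2 ≤ 30, N2 ≠ N1 ✓), N3 = 28 + 2·23 = 74
check: N3/(N1+N3) with N1 = 28, N3 = 74 gives 37/51; |achieved − target| = 0 ≤ 37/5100 ✓

N1=28 N2=23 achieved=37/51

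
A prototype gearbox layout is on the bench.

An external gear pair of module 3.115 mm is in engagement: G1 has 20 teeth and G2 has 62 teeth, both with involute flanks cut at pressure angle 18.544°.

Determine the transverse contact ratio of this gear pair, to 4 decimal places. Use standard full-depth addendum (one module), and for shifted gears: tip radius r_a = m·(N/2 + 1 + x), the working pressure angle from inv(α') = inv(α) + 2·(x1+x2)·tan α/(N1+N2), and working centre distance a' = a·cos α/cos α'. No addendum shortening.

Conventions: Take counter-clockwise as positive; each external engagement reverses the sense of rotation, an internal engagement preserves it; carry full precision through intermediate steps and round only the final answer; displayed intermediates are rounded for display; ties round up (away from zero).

1.7444

class = single-mesh tooth geometry [involute pair 20T × 62T, m = 3.115]
base radii: r_b1 = 29.532683, r_b2 = 91.551317
tip radii: r_a1 = 34.265000, r_a2 = 99.680000
no profile shift: α' = α, a' = a
action lengths: √(r_a1²−r_b1²) = 17.375583, √(r_a2²−r_b2²) = 39.426626
base pitch p_b = π·m·cos α = 9.277966
CR = (17.375583 + 39.426626 − 127.715000·sin 18.54400°)/9.277966 = 1.744418
contact ratio ≈ 1.7444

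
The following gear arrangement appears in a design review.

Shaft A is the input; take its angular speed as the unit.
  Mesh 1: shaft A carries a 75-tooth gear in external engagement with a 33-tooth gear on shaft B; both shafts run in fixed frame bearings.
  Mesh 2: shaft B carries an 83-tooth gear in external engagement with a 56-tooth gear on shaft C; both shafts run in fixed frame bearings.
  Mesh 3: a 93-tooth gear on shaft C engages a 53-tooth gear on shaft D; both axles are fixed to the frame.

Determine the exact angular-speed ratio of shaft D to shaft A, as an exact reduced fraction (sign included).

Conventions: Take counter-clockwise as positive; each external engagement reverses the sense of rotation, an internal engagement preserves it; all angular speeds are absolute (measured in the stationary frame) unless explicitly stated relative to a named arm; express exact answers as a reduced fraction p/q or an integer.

-192975/32648

class = fixed-axis compound train [3 meshes; 3 ratios multiply, 3 sense flips]
mesh 1 [75T→33T]: running ratio 25/11, sense −
mesh 2 [83T→56T]: running ratio 2075/616, sense +
mesh 3 [93T→53T]: running ratio 192975/32648, sense −
ω_out/ω_in = -192975/32648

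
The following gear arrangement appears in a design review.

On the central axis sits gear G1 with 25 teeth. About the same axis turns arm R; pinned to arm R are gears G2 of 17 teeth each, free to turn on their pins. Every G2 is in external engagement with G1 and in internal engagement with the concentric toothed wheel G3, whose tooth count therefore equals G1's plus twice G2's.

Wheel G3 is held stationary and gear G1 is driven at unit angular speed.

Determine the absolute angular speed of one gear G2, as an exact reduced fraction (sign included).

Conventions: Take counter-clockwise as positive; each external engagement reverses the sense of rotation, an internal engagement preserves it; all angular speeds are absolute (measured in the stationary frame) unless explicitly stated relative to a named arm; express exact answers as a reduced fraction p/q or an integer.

topology: planetary set — G1 25T / G2 17T / G3 59T, arm = carrier (Willis)
ring teeth: 25 + 2·17 = 59
25(ω_sun−ω_arm) = −59(ω_ring−ω_arm),  ω_ring = 0, ω_sun = 1
25(1−ω_arm) = −59(0−ω_arm)  ⇒  84·ω_arm = 25  ⇒  ω_arm = 25/84
sun–planet mesh: 25·(1−25/84) = −17·(ω_p−ω_arm)  ⇒  ω_p−ω_arm = -1475/1428
ω_p = 25/84 − 1475/1428 = -25/34
exact speed ratio = -25/34

-25/34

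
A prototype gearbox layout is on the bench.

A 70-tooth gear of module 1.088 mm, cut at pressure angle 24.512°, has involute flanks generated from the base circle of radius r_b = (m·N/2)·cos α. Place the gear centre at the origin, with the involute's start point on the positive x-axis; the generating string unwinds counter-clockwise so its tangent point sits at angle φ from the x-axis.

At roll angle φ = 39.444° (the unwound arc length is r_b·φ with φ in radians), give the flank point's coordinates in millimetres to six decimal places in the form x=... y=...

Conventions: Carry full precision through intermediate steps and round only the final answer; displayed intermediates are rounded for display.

x=41.910947 y=3.592594

single-mesh involute tooth geometry (70T wheel at module 1.088)
pitch radius r_p = m·N/2 = 1.088·70/2 = 38.080000
base radius r_b = r_p·cos α = 38.080000·cos 24.512° = 34.648017
roll angle φ = 39.444° = 0.68842767 rad
x = r_b·(cos φ + φ·sin φ) = 41.910947
y = r_b·(sin φ − φ·cos φ) = 3.592594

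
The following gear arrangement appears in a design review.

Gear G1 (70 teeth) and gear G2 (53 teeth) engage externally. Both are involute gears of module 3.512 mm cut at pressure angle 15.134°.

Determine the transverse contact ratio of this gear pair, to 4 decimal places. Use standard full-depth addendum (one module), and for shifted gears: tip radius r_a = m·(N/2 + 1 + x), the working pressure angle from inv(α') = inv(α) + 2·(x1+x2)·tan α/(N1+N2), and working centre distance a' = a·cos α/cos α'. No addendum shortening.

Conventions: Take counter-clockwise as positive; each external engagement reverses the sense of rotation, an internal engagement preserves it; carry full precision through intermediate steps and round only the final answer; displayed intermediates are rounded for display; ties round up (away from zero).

2.1323

topology: single-mesh involute geometry — m = 3.512, 70T/53T pair
base radii: r_b1 = 118.656873, r_b2 = 89.840204
tip radii: r_a1 = 126.432000, r_a2 = 96.580000
no profile shift: α' = α, a' = a
action lengths: √(r_a1²−r_b1²) = 43.653145, √(r_a2²−r_b2²) = 35.446215
base pitch p_b = π·m·cos α = 10.650616
CR = (43.653145 + 35.446215 − 215.988000·sin 15.13400°)/10.650616 = 2.132250
contact ratio ≈ 2.1323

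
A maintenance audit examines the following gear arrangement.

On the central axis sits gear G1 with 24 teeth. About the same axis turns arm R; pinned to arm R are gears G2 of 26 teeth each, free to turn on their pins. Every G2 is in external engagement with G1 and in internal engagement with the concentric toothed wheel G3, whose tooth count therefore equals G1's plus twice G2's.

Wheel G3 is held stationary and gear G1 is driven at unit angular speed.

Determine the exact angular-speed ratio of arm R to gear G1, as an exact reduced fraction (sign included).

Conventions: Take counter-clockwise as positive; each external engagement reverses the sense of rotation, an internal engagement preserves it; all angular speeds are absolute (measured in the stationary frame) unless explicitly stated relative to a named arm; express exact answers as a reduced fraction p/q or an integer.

planetary set (24T centre, 26T on arm, 76T internal) — Willis relation
ring teeth: 24 + 2·26 = 76
24(ω_sun−ω_arm) = −76(ω_ring−ω_arm),  ω_ring = 0, ω_sun = 1
24(1−ω_arm) = −76(0−ω_arm)  ⇒  100·ω_arm = 24  ⇒  ω_arm = 6/25
ω_out/ω_in = 6/25

6/25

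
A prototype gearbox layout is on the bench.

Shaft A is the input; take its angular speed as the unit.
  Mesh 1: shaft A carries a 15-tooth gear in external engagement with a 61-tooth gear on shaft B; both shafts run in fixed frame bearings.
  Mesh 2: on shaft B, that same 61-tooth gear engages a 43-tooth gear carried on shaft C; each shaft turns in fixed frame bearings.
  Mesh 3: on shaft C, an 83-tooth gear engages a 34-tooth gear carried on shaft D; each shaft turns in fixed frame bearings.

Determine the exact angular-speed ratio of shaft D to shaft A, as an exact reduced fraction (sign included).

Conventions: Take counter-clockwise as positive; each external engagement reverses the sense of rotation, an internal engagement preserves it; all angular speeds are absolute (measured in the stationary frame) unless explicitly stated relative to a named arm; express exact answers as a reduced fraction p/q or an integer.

-1245/1462

class = fixed-axis compound train [3 meshes; 3 ratios multiply, 3 sense flips]
mesh 1 [15T→61T]: running ratio 15/61, sense −
mesh 2 [61T→43T]: running ratio 15/43, sense +
mesh 3 [83T→34T]: running ratio 1245/1462, sense −
ω_out/ω_in = -1245/1462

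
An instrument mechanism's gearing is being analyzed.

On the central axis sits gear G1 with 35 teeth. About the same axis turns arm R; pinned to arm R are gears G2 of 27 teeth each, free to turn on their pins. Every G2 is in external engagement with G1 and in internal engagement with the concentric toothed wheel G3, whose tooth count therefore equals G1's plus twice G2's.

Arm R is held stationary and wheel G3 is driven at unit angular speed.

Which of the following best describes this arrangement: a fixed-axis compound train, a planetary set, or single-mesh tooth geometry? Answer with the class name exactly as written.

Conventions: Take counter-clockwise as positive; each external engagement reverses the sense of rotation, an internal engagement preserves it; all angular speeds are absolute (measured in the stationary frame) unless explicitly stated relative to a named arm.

planetary set

planetary set (35T centre, 27T on arm, 89T internal) — Willis relation
classification: planetary set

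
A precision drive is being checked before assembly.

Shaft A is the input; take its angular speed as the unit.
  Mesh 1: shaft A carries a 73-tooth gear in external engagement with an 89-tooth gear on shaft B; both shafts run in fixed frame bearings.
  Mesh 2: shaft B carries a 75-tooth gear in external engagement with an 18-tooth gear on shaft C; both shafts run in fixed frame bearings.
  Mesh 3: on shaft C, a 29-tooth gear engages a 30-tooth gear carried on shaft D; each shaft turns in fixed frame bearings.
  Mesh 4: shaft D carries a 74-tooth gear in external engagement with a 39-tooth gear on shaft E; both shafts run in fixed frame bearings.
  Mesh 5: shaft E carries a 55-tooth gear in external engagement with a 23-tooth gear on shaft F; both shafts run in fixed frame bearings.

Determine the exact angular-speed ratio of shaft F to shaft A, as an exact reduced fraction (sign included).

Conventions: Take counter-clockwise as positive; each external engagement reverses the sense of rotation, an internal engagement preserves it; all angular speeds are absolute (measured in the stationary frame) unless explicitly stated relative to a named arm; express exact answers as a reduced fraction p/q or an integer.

-21540475/1436994

class = fixed-axis compound train [5 meshes; 5 ratios multiply, 5 sense flips]
mesh 1 [73T→89T]: running ratio 73/89, sense −
mesh 2 [75T→18T]: running ratio 1825/534, sense +
mesh 3 [29T→30T]: running ratio 10585/3204, sense −
mesh 4 [74T→39T]: running ratio 391645/62478, sense +
mesh 5 [55T→23T]: running ratio 21540475/1436994, sense −
ω_out/ω_in = -21540475/1436994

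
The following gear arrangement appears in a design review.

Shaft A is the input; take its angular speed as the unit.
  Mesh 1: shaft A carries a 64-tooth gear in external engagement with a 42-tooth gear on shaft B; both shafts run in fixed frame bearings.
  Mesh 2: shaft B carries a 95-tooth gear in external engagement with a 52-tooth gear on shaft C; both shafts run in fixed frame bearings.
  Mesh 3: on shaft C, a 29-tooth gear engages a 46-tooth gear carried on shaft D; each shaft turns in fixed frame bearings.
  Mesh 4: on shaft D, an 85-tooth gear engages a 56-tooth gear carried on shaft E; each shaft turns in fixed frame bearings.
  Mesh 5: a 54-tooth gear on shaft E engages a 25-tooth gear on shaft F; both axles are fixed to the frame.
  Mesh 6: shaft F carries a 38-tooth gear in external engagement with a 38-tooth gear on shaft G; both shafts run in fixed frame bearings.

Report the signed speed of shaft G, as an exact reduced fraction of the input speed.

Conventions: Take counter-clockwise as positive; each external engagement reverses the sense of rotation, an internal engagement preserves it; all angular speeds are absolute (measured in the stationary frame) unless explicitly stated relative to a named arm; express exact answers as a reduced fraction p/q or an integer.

6-mesh fixed-axis compound train (all bearings frame-fixed)
mesh 1 [64T→42T]: |ω|/ω_in = 1×64/42 = 32/21, sense flips to −
mesh 2 [95T→52T]: |ω|/ω_in = (32/21)×95/52 = 760/273, sense flips to +
mesh 3 [29T→46T]: |ω|/ω_in = (760/273)×29/46 = 11020/6279, sense flips to −
mesh 4 [85T→56T]: |ω|/ω_in = (11020/6279)×85/56 = 234175/87906, sense flips to +
mesh 5 [54T→25T]: |ω|/ω_in = (234175/87906)×54/25 = 84303/14651, sense flips to −
mesh 6 [38T→38T]: |ω|/ω_in = (84303/14651)×38/38 = 84303/14651, sense flips to +
signed output speed (× input speed) = 84303/14651

84303/14651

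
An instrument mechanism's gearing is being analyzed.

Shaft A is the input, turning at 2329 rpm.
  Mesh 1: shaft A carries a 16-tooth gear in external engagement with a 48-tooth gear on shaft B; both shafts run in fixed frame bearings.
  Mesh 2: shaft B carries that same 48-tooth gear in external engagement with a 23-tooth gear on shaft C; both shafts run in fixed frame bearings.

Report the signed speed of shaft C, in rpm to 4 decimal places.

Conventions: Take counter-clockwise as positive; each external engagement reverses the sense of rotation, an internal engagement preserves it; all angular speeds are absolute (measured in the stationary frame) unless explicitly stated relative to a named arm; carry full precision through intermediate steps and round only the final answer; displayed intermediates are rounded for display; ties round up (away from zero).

topology: fixed-axis compound train — 2 meshes, A→C
mesh 1 [16T→48T]: ω = 2329.0000×16/48 = 776.3333 rpm, sense flips to −
mesh 2 [48T→23T]: ω = 776.3333×48/23 = 1620.1739 rpm, sense flips to +
signed output speed = +1620.1739 rpm

+1620.1739 rpm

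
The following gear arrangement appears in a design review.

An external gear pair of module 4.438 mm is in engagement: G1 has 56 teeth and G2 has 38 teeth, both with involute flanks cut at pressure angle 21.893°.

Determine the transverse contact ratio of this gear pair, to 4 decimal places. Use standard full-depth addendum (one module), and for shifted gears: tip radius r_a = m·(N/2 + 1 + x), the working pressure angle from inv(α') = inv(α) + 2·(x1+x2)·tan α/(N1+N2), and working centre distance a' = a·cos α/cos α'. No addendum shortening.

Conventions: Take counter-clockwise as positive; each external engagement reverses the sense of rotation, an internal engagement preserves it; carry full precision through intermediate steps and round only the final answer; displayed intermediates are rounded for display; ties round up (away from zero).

1.6478

recognized (one external pair, fixed centres): single-mesh tooth geometry, m = 4.438, N1 = 56, N2 = 38
base radii: r_b1 = 115.302306, r_b2 = 78.240850
tip radii: r_a1 = 128.702000, r_a2 = 88.760000
no profile shift: α' = α, a' = a
action lengths: √(r_a1²−r_b1²) = 57.180268, √(r_a2²−r_b2²) = 41.913088
base pitch p_b = π·m·cos α = 12.936888
CR = (57.180268 + 41.913088 − 208.586000·sin 21.89300°)/12.936888 = 1.647766
contact ratio ≈ 1.6478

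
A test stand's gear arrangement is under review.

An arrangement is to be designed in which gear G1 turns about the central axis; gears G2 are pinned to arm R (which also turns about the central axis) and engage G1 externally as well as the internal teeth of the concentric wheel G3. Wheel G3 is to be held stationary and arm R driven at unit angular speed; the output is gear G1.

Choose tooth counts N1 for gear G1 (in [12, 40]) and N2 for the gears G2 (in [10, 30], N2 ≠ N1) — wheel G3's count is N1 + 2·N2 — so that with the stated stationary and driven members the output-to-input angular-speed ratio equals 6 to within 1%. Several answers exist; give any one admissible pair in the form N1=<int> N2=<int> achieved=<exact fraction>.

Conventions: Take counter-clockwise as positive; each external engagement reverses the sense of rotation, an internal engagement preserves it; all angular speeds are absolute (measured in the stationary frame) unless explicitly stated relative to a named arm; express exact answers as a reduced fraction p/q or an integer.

N1=12 N2=24 achieved=6

class = planetary set [ratio 6 wanted; Willis about the carrier]
Willis with ω_ring = 0: ω_sun/ω_arm = (N1+N3)/N1; set equal to 6  ⇒  N3/N1 = 6 − 1 = 5
N3 = N1 + 2·N2  ⇒  N2/N1 = (N3/N1 − 1)/2 = (5 − 1)/2 = 2
smallest multiple with N1 ≥ 12 and N2 ≥ 10: k = 12  ⇒  N1 = 12·1 = 12, N2 = 12·2 = 24 (N1 ≤ 40, N2 ≤ 30, N2 ≠ N1 ✓), N3 = 12 + 2·24 = 60
check: (N1+N3)/N1 with N1 = 12, N3 = 60 gives 6; |achieved − target| = 0 ≤ 3/50 ✓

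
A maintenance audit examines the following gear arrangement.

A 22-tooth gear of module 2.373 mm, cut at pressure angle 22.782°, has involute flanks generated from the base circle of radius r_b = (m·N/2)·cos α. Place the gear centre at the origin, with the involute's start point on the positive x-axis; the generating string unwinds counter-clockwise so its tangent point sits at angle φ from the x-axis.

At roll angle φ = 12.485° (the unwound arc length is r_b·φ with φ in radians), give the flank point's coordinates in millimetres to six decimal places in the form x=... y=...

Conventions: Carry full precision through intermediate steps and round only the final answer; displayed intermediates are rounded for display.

class = single-mesh tooth geometry [base-circle involute, m = 2.373, 22T]
pitch radius r_p = m·N/2 = 2.373·22/2 = 26.103000
base radius r_b = r_p·cos α = 26.103000·cos 22.782° = 24.066570
roll angle φ = 12.485° = 0.21790436 rad
x = r_b·(cos φ + φ·sin φ) = 24.631174
y = r_b·(sin φ − φ·cos φ) = 0.082609

x=24.631174 y=0.082609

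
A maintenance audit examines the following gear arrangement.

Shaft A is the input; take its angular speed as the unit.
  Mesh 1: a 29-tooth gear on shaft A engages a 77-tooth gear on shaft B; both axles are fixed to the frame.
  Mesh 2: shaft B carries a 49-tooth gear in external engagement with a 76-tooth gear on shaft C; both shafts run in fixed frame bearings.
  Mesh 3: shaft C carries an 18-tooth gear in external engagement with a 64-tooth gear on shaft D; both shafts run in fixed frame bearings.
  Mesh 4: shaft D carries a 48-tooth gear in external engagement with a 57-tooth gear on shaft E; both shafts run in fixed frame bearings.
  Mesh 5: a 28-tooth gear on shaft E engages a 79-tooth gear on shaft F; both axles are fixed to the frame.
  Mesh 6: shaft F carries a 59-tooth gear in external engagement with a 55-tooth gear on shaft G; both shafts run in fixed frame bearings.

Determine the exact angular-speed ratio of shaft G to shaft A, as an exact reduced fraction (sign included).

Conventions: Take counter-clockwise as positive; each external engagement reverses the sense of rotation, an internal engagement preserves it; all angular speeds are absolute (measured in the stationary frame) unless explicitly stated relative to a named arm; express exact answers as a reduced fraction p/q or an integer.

754551/34507990

class = fixed-axis compound train [6 meshes; 6 ratios multiply, 6 sense flips]
mesh 1 [29T→77T]: running ratio 29/77, sense −
mesh 2 [49T→76T]: running ratio 203/836, sense +
mesh 3 [18T→64T]: running ratio 1827/26752, sense −
mesh 4 [48T→57T]: running ratio 1827/31768, sense +
mesh 5 [28T→79T]: running ratio 12789/627418, sense −
mesh 6 [59T→55T]: running ratio 754551/34507990, sense +
ω_out/ω_in = 754551/34507990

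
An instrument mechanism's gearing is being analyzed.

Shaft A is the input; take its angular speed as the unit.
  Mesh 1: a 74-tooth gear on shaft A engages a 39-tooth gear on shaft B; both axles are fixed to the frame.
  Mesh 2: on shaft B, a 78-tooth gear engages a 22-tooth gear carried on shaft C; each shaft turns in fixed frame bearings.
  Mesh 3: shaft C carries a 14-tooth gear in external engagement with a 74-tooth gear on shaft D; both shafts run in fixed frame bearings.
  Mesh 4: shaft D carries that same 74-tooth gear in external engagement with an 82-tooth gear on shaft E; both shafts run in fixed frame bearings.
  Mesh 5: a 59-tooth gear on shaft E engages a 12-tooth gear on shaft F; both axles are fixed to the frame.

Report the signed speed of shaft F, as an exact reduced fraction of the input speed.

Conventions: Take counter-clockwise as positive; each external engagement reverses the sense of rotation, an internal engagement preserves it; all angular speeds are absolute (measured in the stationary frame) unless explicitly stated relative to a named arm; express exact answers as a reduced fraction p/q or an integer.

5-mesh fixed-axis compound train (all bearings frame-fixed)
mesh 1 [74T→39T]: |ω|/ω_in = 1×74/39 = 74/39, sense flips to −
mesh 2 [78T→22T]: |ω|/ω_in = (74/39)×78/22 = 74/11, sense flips to +
mesh 3 [14T→74T]: |ω|/ω_in = (74/11)×14/74 = 14/11, sense flips to −
mesh 4 [74T→82T]: |ω|/ω_in = (14/11)×74/82 = 518/451, sense flips to +
mesh 5 [59T→12T]: |ω|/ω_in = (518/451)×59/12 = 15281/2706, sense flips to −
signed output speed (× input speed) = -15281/2706

-15281/2706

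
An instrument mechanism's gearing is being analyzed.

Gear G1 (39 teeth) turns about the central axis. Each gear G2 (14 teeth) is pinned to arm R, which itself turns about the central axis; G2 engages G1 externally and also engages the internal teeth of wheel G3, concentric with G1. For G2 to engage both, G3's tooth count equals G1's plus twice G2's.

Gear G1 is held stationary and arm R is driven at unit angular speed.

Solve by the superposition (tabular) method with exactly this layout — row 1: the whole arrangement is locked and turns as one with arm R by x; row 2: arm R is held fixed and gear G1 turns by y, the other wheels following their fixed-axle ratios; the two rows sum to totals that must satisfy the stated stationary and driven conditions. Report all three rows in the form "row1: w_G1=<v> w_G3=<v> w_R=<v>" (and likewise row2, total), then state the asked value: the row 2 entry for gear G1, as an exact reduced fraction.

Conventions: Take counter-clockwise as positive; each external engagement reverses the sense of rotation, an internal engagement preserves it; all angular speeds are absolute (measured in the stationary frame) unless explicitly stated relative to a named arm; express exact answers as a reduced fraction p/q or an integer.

recognized (axles ride arm R): planetary set, 39/14/67 teeth
row 1 (train locked, turned with arm): all members turn x
row 2 — arm fixed, fixed-axis ratios: sun y, ring −(39/67)·y, arm 0
boundary: total ω_sun = x + y = 0 and total ω_arm = x = 1  ⇒  y = -1, x = 1
row 2 ring = −(39/67)·(-1) = 39/67
totals (row 1 + row 2): sun 1 + (-1) = 0, ring 1 + 39/67 = 106/67, arm 1 + 0 = 1
asked cell (row2, sun) = -1

row1: w_G1=1 w_G3=1 w_R=1
row2: w_G1=-1 w_G3=39/67 w_R=0
total: w_G1=0 w_G3=106/67 w_R=1
asked value: -1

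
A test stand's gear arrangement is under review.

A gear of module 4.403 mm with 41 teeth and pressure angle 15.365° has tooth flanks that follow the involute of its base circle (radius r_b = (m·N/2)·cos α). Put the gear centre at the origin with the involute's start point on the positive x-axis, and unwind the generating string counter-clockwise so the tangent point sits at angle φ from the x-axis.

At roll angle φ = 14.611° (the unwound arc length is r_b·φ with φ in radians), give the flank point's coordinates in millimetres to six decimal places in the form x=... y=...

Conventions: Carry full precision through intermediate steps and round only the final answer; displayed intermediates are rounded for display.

topology: single-mesh involute geometry — m = 4.403, N = 41
pitch radius r_p = m·N/2 = 4.403·41/2 = 90.261500
base radius r_b = r_p·cos α = 90.261500·cos 15.365° = 87.035323
roll angle φ = 14.611° = 0.25501006 rad
x = r_b·(cos φ + φ·sin φ) = 89.819440
y = r_b·(sin φ − φ·cos φ) = 0.477991

x=89.819440 y=0.477991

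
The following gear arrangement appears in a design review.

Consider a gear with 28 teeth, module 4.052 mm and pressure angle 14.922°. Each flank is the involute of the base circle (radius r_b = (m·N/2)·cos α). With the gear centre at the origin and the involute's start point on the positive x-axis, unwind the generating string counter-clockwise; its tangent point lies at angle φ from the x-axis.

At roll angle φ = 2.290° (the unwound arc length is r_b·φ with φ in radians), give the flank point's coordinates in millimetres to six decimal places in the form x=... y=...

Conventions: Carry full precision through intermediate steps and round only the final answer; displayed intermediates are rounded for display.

single-mesh involute tooth geometry (28T wheel at module 4.052)
pitch radius r_p = m·N/2 = 4.052·28/2 = 56.728000
base radius r_b = r_p·cos α = 56.728000·cos 14.922° = 54.814977
roll angle φ = 2.290° = 0.03996804 rad
x = r_b·(cos φ + φ·sin φ) = 54.858742
y = r_b·(sin φ − φ·cos φ) = 0.001166

x=54.858742 y=0.001166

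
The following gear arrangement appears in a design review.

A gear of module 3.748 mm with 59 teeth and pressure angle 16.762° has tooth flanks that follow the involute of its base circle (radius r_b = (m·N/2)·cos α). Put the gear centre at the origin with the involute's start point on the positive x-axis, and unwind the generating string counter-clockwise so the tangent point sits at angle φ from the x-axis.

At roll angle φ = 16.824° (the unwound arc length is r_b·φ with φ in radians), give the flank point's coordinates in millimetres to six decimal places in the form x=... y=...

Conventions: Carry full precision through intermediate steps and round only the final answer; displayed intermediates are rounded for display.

class = single-mesh tooth geometry [base-circle involute, m = 3.748, 59T]
pitch radius r_p = m·N/2 = 3.748·59/2 = 110.566000
base radius r_b = r_p·cos α = 110.566000·cos 16.762° = 105.868159
roll angle φ = 16.824° = 0.29363419 rad
x = r_b·(cos φ + φ·sin φ) = 110.334282
y = r_b·(sin φ − φ·cos φ) = 0.885757

x=110.334282 y=0.885757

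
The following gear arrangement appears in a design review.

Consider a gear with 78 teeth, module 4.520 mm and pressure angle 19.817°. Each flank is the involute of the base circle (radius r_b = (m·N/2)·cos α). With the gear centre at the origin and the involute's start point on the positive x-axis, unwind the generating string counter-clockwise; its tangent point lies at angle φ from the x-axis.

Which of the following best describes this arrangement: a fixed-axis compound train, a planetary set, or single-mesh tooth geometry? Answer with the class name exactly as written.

recognized (one wheel, involute flank): single-mesh tooth geometry, m = 4.520, N = 78
classification: single-mesh tooth geometry

single-mesh tooth geometry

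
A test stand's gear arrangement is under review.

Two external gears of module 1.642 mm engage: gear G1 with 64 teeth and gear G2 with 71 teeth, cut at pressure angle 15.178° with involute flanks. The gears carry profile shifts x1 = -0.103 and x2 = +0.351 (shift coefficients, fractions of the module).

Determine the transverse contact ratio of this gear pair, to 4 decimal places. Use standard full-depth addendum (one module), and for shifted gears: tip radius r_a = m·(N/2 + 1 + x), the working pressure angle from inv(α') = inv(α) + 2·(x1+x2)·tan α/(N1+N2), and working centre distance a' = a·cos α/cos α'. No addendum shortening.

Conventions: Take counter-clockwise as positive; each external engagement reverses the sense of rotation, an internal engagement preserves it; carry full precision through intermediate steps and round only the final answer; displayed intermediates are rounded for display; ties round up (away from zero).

single-mesh involute tooth geometry (64T engaging 71T at module 1.642)
base radii: r_b1 = 50.711113, r_b2 = 56.257641
tip radii: r_a1 = 54.016874, r_a2 = 60.509342
inv(α') = inv(15.178°) + 2·(-0.103+0.351)·tan α/(64+71) = 0.00737235  ⇒  α' = 15.91566°
a' = a·cos α / cos α' = 110.8350·cos 15.178°/cos 15.91566° = 111.232706
action lengths: √(r_a1²−r_b1²) = 18.606604, √(r_a2²−r_b2²) = 22.281345
base pitch p_b = π·m·cos α = 4.978552
CR = (18.606604 + 22.281345 − 111.232706·sin 15.91566°)/4.978552 = 2.086044
contact ratio ≈ 2.0860

2.0860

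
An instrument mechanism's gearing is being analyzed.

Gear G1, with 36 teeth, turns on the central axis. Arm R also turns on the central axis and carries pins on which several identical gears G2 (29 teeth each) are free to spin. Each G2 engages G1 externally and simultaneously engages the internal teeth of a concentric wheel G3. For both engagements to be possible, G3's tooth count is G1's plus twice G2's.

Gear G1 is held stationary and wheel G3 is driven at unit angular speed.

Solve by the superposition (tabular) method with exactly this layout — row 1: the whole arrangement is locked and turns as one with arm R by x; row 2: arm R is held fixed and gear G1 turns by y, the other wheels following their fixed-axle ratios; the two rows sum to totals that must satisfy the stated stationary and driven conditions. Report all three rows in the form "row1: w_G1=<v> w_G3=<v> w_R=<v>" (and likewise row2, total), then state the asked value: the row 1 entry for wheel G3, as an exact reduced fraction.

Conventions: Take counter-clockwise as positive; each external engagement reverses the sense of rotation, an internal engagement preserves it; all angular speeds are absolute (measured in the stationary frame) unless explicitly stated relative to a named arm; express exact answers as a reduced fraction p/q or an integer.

row1: w_G1=47/65 w_G3=47/65 w_R=47/65
row2: w_G1=-47/65 w_G3=18/65 w_R=0
total: w_G1=0 w_G3=1 w_R=47/65
asked value: 47/65

recognized (axles ride arm R): planetary set, 36/29/94 teeth
row 1: whole set turns with the arm by x
row 2 (arm held, sun turns y): ω_ring = −(36/94)·y, ω_arm = 0
boundary: total ω_sun = x + y = 0 and total ω_ring = x − (36/94)·y = 1  ⇒  y = -47/65, x = 47/65
row 2 ring = −(36/94)·(-47/65) = 18/65
totals (row 1 + row 2): sun 47/65 + (-47/65) = 0, ring 47/65 + 18/65 = 1, arm 47/65 + 0 = 47/65
asked cell (row1, ring) = 47/65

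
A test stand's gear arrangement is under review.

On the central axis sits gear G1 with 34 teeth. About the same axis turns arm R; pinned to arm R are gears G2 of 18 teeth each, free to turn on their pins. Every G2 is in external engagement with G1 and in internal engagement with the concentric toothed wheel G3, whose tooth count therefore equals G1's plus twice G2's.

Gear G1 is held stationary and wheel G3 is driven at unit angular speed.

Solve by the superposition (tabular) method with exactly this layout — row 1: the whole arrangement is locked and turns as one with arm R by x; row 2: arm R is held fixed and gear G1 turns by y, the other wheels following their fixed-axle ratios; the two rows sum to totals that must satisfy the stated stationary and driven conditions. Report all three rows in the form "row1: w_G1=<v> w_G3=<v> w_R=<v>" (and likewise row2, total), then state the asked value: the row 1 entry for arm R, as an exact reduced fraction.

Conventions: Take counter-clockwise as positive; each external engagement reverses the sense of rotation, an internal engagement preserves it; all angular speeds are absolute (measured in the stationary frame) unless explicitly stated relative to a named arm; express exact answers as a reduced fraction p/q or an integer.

topology: planetary set — G1 34T / G2 18T / G3 70T, arm = carrier (Willis)
row 1 (train locked, turned with arm): all members turn x
superposition row 2 [arm held]: sun y, ring −(34/70)·y, arm 0
boundary: total ω_sun = x + y = 0 and total ω_ring = x − (34/70)·y = 1  ⇒  y = -35/52, x = 35/52
row 2 ring = −(34/70)·(-35/52) = 17/52
totals (row 1 + row 2): sun 35/52 + (-35/52) = 0, ring 35/52 + 17/52 = 1, arm 35/52 + 0 = 35/52
asked cell (row1, arm) = 35/52

row1: w_G1=35/52 w_G3=35/52 w_R=35/52
row2: w_G1=-35/52 w_G3=17/52 w_R=0
total: w_G1=0 w_G3=1 w_R=35/52
asked value: 35/52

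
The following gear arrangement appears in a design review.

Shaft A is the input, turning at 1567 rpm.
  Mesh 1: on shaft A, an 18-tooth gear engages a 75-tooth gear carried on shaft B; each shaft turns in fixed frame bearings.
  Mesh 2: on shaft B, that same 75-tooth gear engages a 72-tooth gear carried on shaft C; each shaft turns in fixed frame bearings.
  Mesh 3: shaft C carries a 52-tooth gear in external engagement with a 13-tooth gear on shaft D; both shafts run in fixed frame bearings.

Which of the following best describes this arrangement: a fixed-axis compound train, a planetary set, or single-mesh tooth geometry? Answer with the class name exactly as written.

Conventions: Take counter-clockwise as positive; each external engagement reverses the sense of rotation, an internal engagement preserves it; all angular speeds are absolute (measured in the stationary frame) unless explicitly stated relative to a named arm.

fixed-axis compound train

topology: fixed-axis compound train — 3 meshes, A→D
classification: fixed-axis compound train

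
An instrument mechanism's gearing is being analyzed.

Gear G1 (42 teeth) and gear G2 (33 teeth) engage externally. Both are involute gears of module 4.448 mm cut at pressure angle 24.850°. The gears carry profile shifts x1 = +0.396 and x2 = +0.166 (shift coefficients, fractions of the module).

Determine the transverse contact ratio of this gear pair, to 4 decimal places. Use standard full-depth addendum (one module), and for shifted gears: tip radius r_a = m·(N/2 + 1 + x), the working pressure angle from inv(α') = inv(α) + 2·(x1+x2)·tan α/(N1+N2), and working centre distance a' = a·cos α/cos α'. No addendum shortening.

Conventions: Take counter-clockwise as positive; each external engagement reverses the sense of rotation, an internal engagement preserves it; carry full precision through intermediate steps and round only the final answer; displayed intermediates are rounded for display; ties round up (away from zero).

recognized (one external pair, fixed centres): single-mesh tooth geometry, m = 4.448, N1 = 42, N2 = 33
base radii: r_b1 = 84.759455, r_b2 = 66.596715
tip radii: r_a1 = 99.617408, r_a2 = 78.578368
inv(α') = inv(24.850°) + 2·(+0.396+0.166)·tan α/(42+33) = 0.03635065  ⇒  α' = 26.56465°
a' = a·cos α / cos α' = 166.8000·cos 24.850°/cos 26.56465° = 169.220753
action lengths: √(r_a1²−r_b1²) = 52.339877, √(r_a2²−r_b2²) = 41.706564
base pitch p_b = π·m·cos α = 12.679985
CR = (52.339877 + 41.706564 − 169.220753·sin 26.56465°)/12.679985 = 1.448714
contact ratio ≈ 1.4487

1.4487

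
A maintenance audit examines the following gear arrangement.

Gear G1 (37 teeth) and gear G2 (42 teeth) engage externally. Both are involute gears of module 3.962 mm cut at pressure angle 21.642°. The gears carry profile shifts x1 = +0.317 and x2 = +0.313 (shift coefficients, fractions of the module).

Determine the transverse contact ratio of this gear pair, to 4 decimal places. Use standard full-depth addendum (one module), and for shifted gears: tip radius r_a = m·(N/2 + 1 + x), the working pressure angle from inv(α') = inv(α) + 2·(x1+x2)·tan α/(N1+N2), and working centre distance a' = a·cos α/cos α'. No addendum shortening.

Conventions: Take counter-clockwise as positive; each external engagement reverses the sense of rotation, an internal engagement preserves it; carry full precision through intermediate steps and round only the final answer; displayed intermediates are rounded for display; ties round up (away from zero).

1.5514

topology: single-mesh involute geometry — m = 3.962, 37T/42T pair
base radii: r_b1 = 68.130030, r_b2 = 77.336790
tip radii: r_a1 = 78.514954, r_a2 = 88.404106
inv(α') = inv(21.642°) + 2·(+0.317+0.313)·tan α/(37+42) = 0.02538038  ⇒  α' = 23.71607°
a' = a·cos α / cos α' = 156.4990·cos 21.642°/cos 23.71607° = 158.884662
action lengths: √(r_a1²−r_b1²) = 39.024314, √(r_a2²−r_b2²) = 42.828808
base pitch p_b = π·m·cos α = 11.569557
CR = (39.024314 + 42.828808 − 158.884662·sin 23.71607°)/11.569557 = 1.551397
contact ratio ≈ 1.5514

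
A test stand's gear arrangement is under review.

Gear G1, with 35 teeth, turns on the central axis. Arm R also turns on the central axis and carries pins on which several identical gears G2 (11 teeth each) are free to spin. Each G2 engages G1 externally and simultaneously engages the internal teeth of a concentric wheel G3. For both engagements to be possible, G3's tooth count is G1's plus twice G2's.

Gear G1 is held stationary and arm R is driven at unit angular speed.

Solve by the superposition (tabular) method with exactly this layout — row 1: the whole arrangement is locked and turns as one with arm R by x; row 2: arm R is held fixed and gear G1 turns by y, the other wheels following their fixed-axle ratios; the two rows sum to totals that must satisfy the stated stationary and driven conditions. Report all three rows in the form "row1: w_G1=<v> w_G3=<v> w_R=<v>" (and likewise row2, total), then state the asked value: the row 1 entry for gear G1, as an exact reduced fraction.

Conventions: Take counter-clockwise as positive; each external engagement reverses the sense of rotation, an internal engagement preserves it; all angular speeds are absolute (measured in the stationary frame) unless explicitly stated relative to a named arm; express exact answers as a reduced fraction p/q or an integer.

class = planetary set [G3 = 35+2·11 = 57; Willis about the carrier]
row 1: whole set turns with the arm by x
row 2: sun turns y, ring = −(35/57)·y, arm 0
boundary: total ω_sun = x + y = 0 and total ω_arm = x = 1  ⇒  y = -1, x = 1
row 2 ring = −(35/57)·(-1) = 35/57
totals (row 1 + row 2): sun 1 + (-1) = 0, ring 1 + 35/57 = 92/57, arm 1 + 0 = 1
asked cell (row1, sun) = 1

row1: w_G1=1 w_G3=1 w_R=1
row2: w_G1=-1 w_G3=35/57 w_R=0
total: w_G1=0 w_G3=92/57 w_R=1
asked value: 1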